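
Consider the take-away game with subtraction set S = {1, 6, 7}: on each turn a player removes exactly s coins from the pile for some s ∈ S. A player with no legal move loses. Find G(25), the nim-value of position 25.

1

G(0) = 0
G(1) = mex{0} = 1
G(2) = mex{1} = 0
G(3) = mex{0} = 1
G(4) = mex{1} = 0
G(5) = mex{0} = 1
G(6) = mex{1,0} = 2
G(7) = mex{2,1,0} = 3
G(8) = mex{3,0,1} = 2
G(9) = mex{2,1,0} = 3
G(10) = mex{3,0,1} = 2
G(11) = mex{2,1,0} = 3
G(12) = mex{3,2,1} = 0
G(13) = mex{0,3,2} = 1
G(14) = mex{1,2,3} = 0
G(15) = mex{0,3,2} = 1
G(16) = mex{1,2,3} = 0
G(17) = mex{0,3,2} = 1
G(18) = mex{1,0,3} = 2
G(19) = mex{2,1,0} = 3
G(20) = mex{3,0,1} = 2
G(21) = mex{2,1,0} = 3
G(22) = mex{3,0,1} = 2
G(23) = mex{2,1,0} = 3
G(24) = mex{3,2,1} = 0
G(25) = mex{0,3,2} = 1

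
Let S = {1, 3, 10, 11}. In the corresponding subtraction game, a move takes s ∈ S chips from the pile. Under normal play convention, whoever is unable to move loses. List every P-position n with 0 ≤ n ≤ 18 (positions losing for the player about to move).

n :  0  1  2  3  4  5  6  7  8  9 10 11 12 13 14 15 16 17 18
G :  0  1  0  1  0  1  0  1  0  1  2  3  2  3  2  3  2  3  2
P-positions are exactly the n with G(n) = 0.

0, 2, 4, 6, 8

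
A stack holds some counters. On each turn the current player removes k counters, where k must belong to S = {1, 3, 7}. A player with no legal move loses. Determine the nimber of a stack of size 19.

G(0) = 0
G(1) = mex{0} = 1
G(2) = mex{1} = 0
G(3) = mex{0,0} = 1
G(4) = mex{1,1} = 0
G(5) = mex{0,0} = 1
G(6) = mex{1,1} = 0
G(7) = mex{0,0,0} = 1
G(8) = mex{1,1,1} = 0
G(9) = mex{0,0,0} = 1
G(10) = mex{1,1,1} = 0
G(11) = mex{0,0,0} = 1
G(12) = mex{1,1,1} = 0
G(13) = mex{0,0,0} = 1
G(14) = mex{1,1,1} = 0
G(15) = mex{0,0,0} = 1
G(16) = mex{1,1,1} = 0
G(17) = mex{0,0,0} = 1
G(18) = mex{1,1,1} = 0
G(19) = mex{0,0,0} = 1

1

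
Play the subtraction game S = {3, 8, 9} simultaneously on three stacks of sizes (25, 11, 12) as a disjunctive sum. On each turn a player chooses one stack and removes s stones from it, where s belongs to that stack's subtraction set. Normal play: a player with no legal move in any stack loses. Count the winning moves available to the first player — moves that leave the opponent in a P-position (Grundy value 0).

4

All stacks use S = {3, 8, 9}:
n :  0  1  2  3  4  5  6  7  8  9 10 11 12 13 14 15 16 17 18 19 20 21 22 23 24 25
G :  0  0  0  1  1  1  0  0  2  1  1  3  0  0  2  1  1  0  0  0  1  1  1  0  0  2
Stack A: G(25) = 2.
Stack B: G(11) = 3.
Stack C: G(12) = 0.
Combined Grundy value = 2 ⊕ 3 ⊕ 0 = 1.
A winning move leaves total XOR = 0, i.e. changes one component's Grundy value g to g ⊕ X where X is the current total.
Stack A: need g' = 2⊕1 = 3. Options: 25−3→G=1, 25−8→G=0, 25−9→G=1. Hits: 0.
Stack B: need g' = 3⊕1 = 2. Options: 11−3→G=2, 11−8→G=1, 11−9→G=0. Hits: 1.
Stack C: need g' = 0⊕1 = 1. Options: 12−3→G=1, 12−8→G=1, 12−9→G=1. Hits: 3.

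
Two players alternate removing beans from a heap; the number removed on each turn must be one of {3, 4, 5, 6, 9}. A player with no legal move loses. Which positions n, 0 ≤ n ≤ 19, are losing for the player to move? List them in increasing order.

G(0) = 0
G(1) = mex{} = 0
G(2) = mex{} = 0
G(3) = mex{0} = 1
G(4) = mex{0,0} = 1
G(5) = mex{0,0,0} = 1
G(6) = mex{1,0,0,0} = 2
G(7) = mex{1,1,0,0} = 2
G(8) = mex{1,1,1,0} = 2
G(9) = mex{2,1,1,1,0} = 3
G(10) = mex{2,2,1,1,0} = 3
G(11) = mex{2,2,2,1,0} = 3
G(12) = mex{3,2,2,2,1} = 0
G(13) = mex{3,3,2,2,1} = 0
G(14) = mex{3,3,3,2,1} = 0
G(15) = mex{0,3,3,3,2} = 1
G(16) = mex{0,0,3,3,2} = 1
G(17) = mex{0,0,0,3,2} = 1
G(18) = mex{1,0,0,0,3} = 2
G(19) = mex{1,1,0,0,3} = 2
P-positions are exactly the n with G(n) = 0.

0, 1, 2, 12, 13, 14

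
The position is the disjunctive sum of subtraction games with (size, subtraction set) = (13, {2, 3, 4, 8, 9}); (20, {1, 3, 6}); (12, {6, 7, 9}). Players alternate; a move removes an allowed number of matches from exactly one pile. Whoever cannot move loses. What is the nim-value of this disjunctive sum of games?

Pile A, S = {2, 3, 4, 8, 9}:
n :  0  1  2  3  4  5  6  7  8  9 10 11 12 13
G :  0  0  1  1  2  2  0  0  1  1  2  2  0  0
G_A(13) = 0.
Pile B, S = {1, 3, 6}:
n :  0  1  2  3  4  5  6  7  8  9 10 11 12 13 14 15 16 17 18 19 20
G :  0  1  0  1  0  1  2  3  2  0  1  0  1  0  1  2  3  2  0  1  0
G_B(20) = 0.
Pile C, S = {6, 7, 9}:
n :  0  1  2  3  4  5  6  7  8  9 10 11 12
G :  0  0  0  0  0  0  1  1  1  1  1  1  2
G_C(12) = 2.
Combined Grundy value = 0 ⊕ 0 ⊕ 2 = 2.

2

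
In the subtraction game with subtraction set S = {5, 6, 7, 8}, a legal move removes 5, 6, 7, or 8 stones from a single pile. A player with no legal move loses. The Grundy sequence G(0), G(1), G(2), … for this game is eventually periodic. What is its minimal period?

13

G(0) = 0
G(1) = mex{} = 0
G(2) = mex{} = 0
G(3) = mex{} = 0
G(4) = mex{} = 0
G(5) = mex{0} = 1
G(6) = mex{0,0} = 1
G(7) = mex{0,0,0} = 1
G(8) = mex{0,0,0,0} = 1
G(9) = mex{0,0,0,0} = 1
G(10) = mex{1,0,0,0} = 2
G(11) = mex{1,1,0,0} = 2
G(12) = mex{1,1,1,0} = 2
G(13) = mex{1,1,1,1} = 0
G(14) = mex{1,1,1,1} = 0
G(15) = mex{2,1,1,1} = 0
G(16) = mex{2,2,1,1} = 0
G(17) = mex{2,2,2,1} = 0
G(18) = mex{0,2,2,2} = 1
G(19) = mex{0,0,2,2} = 1
G(20) = mex{0,0,0,2} = 1
G(21) = mex{0,0,0,0} = 1
G(22) = mex{0,0,0,0} = 1
G(23) = mex{1,0,0,0} = 2
G(24) = mex{1,1,0,0} = 2
G(25) = mex{1,1,1,0} = 2
G(26) = mex{1,1,1,1} = 0
G(27) = mex{1,1,1,1} = 0
G(n+13) = G(n) holds for n = 0,…,7 (a full window of length max(S) = 8), so the sequence is purely periodic with period 13.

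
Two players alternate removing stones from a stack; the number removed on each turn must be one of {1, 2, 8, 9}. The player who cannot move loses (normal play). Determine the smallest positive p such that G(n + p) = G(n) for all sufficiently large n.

10

G(0) = 0
G(1) = mex{0} = 1
G(2) = mex{1,0} = 2
G(3) = mex{2,1} = 0
G(4) = mex{0,2} = 1
G(5) = mex{1,0} = 2
G(6) = mex{2,1} = 0
G(7) = mex{0,2} = 1
G(8) = mex{1,0,0} = 2
G(9) = mex{2,1,1,0} = 3
G(10) = mex{3,2,2,1} = 0
G(11) = mex{0,3,0,2} = 1
G(12) = mex{1,0,1,0} = 2
G(13) = mex{2,1,2,1} = 0
G(14) = mex{0,2,0,2} = 1
G(15) = mex{1,0,1,0} = 2
G(16) = mex{2,1,2,1} = 0
G(17) = mex{0,2,3,2} = 1
G(18) = mex{1,0,0,3} = 2
G(19) = mex{2,1,1,0} = 3
G(20) = mex{3,2,2,1} = 0
G(21) = mex{0,3,0,2} = 1
G(n+10) = G(n) holds for n = 0,…,8 (a full window of length max(S) = 9), so the sequence is purely periodic with period 10.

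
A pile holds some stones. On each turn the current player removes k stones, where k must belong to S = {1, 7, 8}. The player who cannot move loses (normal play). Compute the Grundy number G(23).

G(0) = 0
G(1) = mex{0} = 1
G(2) = mex{1} = 0
G(3) = mex{0} = 1
G(4) = mex{1} = 0
G(5) = mex{0} = 1
G(6) = mex{1} = 0
G(7) = mex{0,0} = 1
G(8) = mex{1,1,0} = 2
G(9) = mex{2,0,1} = 3
G(10) = mex{3,1,0} = 2
G(11) = mex{2,0,1} = 3
G(12) = mex{3,1,0} = 2
G(13) = mex{2,0,1} = 3
G(14) = mex{3,1,0} = 2
G(15) = mex{2,2,1} = 0
G(16) = mex{0,3,2} = 1
G(17) = mex{1,2,3} = 0
G(18) = mex{0,3,2} = 1
G(19) = mex{1,2,3} = 0
G(20) = mex{0,3,2} = 1
G(21) = mex{1,2,3} = 0
G(22) = mex{0,0,2} = 1
G(23) = mex{1,1,0} = 2

2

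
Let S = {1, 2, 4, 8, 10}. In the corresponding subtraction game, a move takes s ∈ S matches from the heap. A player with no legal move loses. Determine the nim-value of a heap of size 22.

n :  0  1  2  3  4  5  6  7  8  9 10 11 12 13 14 15 16 17 18 19 20 21 22
G :  0  1  2  0  1  2  0  1  2  0  1  2  0  1  2  0  1  2  0  1  2  0  1

1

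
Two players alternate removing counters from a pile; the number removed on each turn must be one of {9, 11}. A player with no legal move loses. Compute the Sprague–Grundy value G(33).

1

G(0) = 0
G(1) = mex{} = 0
G(2) = mex{} = 0
G(3) = mex{} = 0
G(4) = mex{} = 0
G(5) = mex{} = 0
G(6) = mex{} = 0
G(7) = mex{} = 0
G(8) = mex{} = 0
G(9) = mex{0} = 1
G(10) = mex{0} = 1
G(11) = mex{0,0} = 1
G(12) = mex{0,0} = 1
G(13) = mex{0,0} = 1
G(14) = mex{0,0} = 1
G(15) = mex{0,0} = 1
G(16) = mex{0,0} = 1
G(17) = mex{0,0} = 1
G(18) = mex{1,0} = 2
G(19) = mex{1,0} = 2
G(20) = mex{1,1} = 0
G(21) = mex{1,1} = 0
G(22) = mex{1,1} = 0
G(23) = mex{1,1} = 0
G(24) = mex{1,1} = 0
G(25) = mex{1,1} = 0
G(26) = mex{1,1} = 0
G(27) = mex{2,1} = 0
G(28) = mex{2,1} = 0
G(29) = mex{0,2} = 1
G(30) = mex{0,2} = 1
G(31) = mex{0,0} = 1
G(32) = mex{0,0} = 1
G(33) = mex{0,0} = 1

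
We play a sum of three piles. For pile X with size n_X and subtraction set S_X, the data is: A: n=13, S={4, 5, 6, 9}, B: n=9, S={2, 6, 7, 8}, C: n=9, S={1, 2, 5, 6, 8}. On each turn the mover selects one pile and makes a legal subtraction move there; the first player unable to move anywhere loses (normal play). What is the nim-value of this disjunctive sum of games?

Pile A, S = {4, 5, 6, 9}:
n :  0  1  2  3  4  5  6  7  8  9 10 11 12 13
G :  0  0  0  0  1  1  1  1  2  2  2  2  3  0
G_A(13) = 0.
Pile B, S = {2, 6, 7, 8}:
n : 0 1 2 3 4 5 6 7 8 9
G : 0 0 1 1 0 0 1 1 2 2
G_B(9) = 2.
Pile C, S = {1, 2, 5, 6, 8}:
n : 0 1 2 3 4 5 6 7 8 9
G : 0 1 2 0 1 2 3 0 1 2
G_C(9) = 2.
Combined Grundy value = 0 ⊕ 2 ⊕ 2 = 0.

0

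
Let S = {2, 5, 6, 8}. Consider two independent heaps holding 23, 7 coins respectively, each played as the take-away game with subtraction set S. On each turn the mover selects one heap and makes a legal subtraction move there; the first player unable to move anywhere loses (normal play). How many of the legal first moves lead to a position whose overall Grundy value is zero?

All heaps use S = {2, 5, 6, 8}:
n :  0  1  2  3  4  5  6  7  8  9 10 11 12 13 14 15 16 17 18 19 20 21 22 23
G :  0  0  1  1  0  2  1  3  2  2  3  0  2  1  0  0  1  1  0  2  1  3  2  2
Heap A: G(23) = 2.
Heap B: G(7) = 3.
Combined Grundy value = 2 ⊕ 3 = 1.
A winning move leaves total XOR = 0, i.e. changes one component's Grundy value g to g ⊕ X where X is the current total.
Heap A: need g' = 2⊕1 = 3. Options: 23−2→G=3, 23−5→G=0, 23−6→G=1, 23−8→G=0. Hits: 1.
Heap B: need g' = 3⊕1 = 2. Options: 7−2→G=2, 7−5→G=1, 7−6→G=0. Hits: 1.

2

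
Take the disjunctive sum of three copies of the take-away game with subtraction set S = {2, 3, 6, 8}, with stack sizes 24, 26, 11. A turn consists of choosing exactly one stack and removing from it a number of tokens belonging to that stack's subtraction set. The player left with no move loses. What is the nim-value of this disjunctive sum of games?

All stacks use S = {2, 3, 6, 8}:
G(0) = 0
G(1) = mex{} = 0
G(2) = mex{0} = 1
G(3) = mex{0,0} = 1
G(4) = mex{1,0} = 2
G(5) = mex{1,1} = 0
G(6) = mex{2,1,0} = 3
G(7) = mex{0,2,0} = 1
G(8) = mex{3,0,1,0} = 2
G(9) = mex{1,3,1,0} = 2
G(10) = mex{2,1,2,1} = 0
G(11) = mex{2,2,0,1} = 3
G(12) = mex{0,2,3,2} = 1
G(13) = mex{3,0,1,0} = 2
G(14) = mex{1,3,2,3} = 0
G(15) = mex{2,1,2,1} = 0
G(16) = mex{0,2,0,2} = 1
G(17) = mex{0,0,3,2} = 1
G(18) = mex{1,0,1,0} = 2
G(19) = mex{1,1,2,3} = 0
G(20) = mex{2,1,0,1} = 3
G(21) = mex{0,2,0,2} = 1
G(22) = mex{3,0,1,0} = 2
G(23) = mex{1,3,1,0} = 2
G(24) = mex{2,1,2,1} = 0
G(25) = mex{2,2,0,1} = 3
G(26) = mex{0,2,3,2} = 1
Stack A: G(24) = 0.
Stack B: G(26) = 1.
Stack C: G(11) = 3.
Combined Grundy value = 0 ⊕ 1 ⊕ 3 = 2.

2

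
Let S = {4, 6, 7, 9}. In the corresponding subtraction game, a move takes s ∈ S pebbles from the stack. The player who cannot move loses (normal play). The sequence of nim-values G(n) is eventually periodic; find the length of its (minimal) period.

13

G(0) = 0
G(1) = mex{} = 0
G(2) = mex{} = 0
G(3) = mex{} = 0
G(4) = mex{0} = 1
G(5) = mex{0} = 1
G(6) = mex{0,0} = 1
G(7) = mex{0,0,0} = 1
G(8) = mex{1,0,0} = 2
G(9) = mex{1,0,0,0} = 2
G(10) = mex{1,1,0,0} = 2
G(11) = mex{1,1,1,0} = 2
G(12) = mex{2,1,1,0} = 3
G(13) = mex{2,1,1,1} = 0
G(14) = mex{2,2,1,1} = 0
G(15) = mex{2,2,2,1} = 0
G(16) = mex{3,2,2,1} = 0
G(17) = mex{0,2,2,2} = 1
G(18) = mex{0,3,2,2} = 1
G(19) = mex{0,0,3,2} = 1
G(20) = mex{0,0,0,2} = 1
G(21) = mex{1,0,0,3} = 2
G(22) = mex{1,0,0,0} = 2
G(23) = mex{1,1,0,0} = 2
G(24) = mex{1,1,1,0} = 2
G(25) = mex{2,1,1,0} = 3
G(26) = mex{2,1,1,1} = 0
G(27) = mex{2,2,1,1} = 0
G(n+13) = G(n) holds for n = 0,…,8 (a full window of length max(S) = 9), so the sequence is purely periodic with period 13.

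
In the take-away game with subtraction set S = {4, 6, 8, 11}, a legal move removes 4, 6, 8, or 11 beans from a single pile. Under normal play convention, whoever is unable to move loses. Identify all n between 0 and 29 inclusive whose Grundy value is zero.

G(0) = 0
G(1) = mex{} = 0
G(2) = mex{} = 0
G(3) = mex{} = 0
G(4) = mex{0} = 1
G(5) = mex{0} = 1
G(6) = mex{0,0} = 1
G(7) = mex{0,0} = 1
G(8) = mex{1,0,0} = 2
G(9) = mex{1,0,0} = 2
G(10) = mex{1,1,0} = 2
G(11) = mex{1,1,0,0} = 2
G(12) = mex{2,1,1,0} = 3
G(13) = mex{2,1,1,0} = 3
G(14) = mex{2,2,1,0} = 3
G(15) = mex{2,2,1,1} = 0
G(16) = mex{3,2,2,1} = 0
G(17) = mex{3,2,2,1} = 0
G(18) = mex{3,3,2,1} = 0
G(19) = mex{0,3,2,2} = 1
G(20) = mex{0,3,3,2} = 1
G(21) = mex{0,0,3,2} = 1
G(22) = mex{0,0,3,2} = 1
G(23) = mex{1,0,0,3} = 2
G(24) = mex{1,0,0,3} = 2
G(25) = mex{1,1,0,3} = 2
G(26) = mex{1,1,0,0} = 2
G(27) = mex{2,1,1,0} = 3
G(28) = mex{2,1,1,0} = 3
G(29) = mex{2,2,1,0} = 3
P-positions are exactly the n with G(n) = 0.

0, 1, 2, 3, 15, 16, 17, 18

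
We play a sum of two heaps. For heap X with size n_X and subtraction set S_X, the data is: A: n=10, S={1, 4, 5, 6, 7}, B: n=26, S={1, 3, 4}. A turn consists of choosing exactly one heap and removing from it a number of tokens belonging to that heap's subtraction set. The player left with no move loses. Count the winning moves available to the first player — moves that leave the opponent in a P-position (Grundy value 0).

Heap A, S = {1, 4, 5, 6, 7}:
G(0) = 0
G(1) = mex{0} = 1
G(2) = mex{1} = 0
G(3) = mex{0} = 1
G(4) = mex{1,0} = 2
G(5) = mex{2,1,0} = 3
G(6) = mex{3,0,1,0} = 2
G(7) = mex{2,1,0,1,0} = 3
G(8) = mex{3,2,1,0,1} = 4
G(9) = mex{4,3,2,1,0} = 5
G(10) = mex{5,2,3,2,1} = 0
G_A(10) = 0.
Heap B, S = {1, 3, 4}:
G(0) = 0
G(1) = mex{0} = 1
G(2) = mex{1} = 0
G(3) = mex{0,0} = 1
G(4) = mex{1,1,0} = 2
G(5) = mex{2,0,1} = 3
G(6) = mex{3,1,0} = 2
G(7) = mex{2,2,1} = 0
G(8) = mex{0,3,2} = 1
G(9) = mex{1,2,3} = 0
G(10) = mex{0,0,2} = 1
G(11) = mex{1,1,0} = 2
G(12) = mex{2,0,1} = 3
G(13) = mex{3,1,0} = 2
G(14) = mex{2,2,1} = 0
G(15) = mex{0,3,2} = 1
G(16) = mex{1,2,3} = 0
G(17) = mex{0,0,2} = 1
G(18) = mex{1,1,0} = 2
G(19) = mex{2,0,1} = 3
G(20) = mex{3,1,0} = 2
G(21) = mex{2,2,1} = 0
G(22) = mex{0,3,2} = 1
G(23) = mex{1,2,3} = 0
G(24) = mex{0,0,2} = 1
G(25) = mex{1,1,0} = 2
G(26) = mex{2,0,1} = 3
G_B(26) = 3.
Combined Grundy value = 0 ⊕ 3 = 3.
A winning move leaves total XOR = 0, i.e. changes one component's Grundy value g to g ⊕ X where X is the current total.
Heap A: need g' = 0⊕3 = 3. Options: 10−1→G=5, 10−4→G=2, 10−5→G=3, 10−6→G=2, 10−7→G=1. Hits: 1.
Heap B: need g' = 3⊕3 = 0. Options: 26−1→G=2, 26−3→G=0, 26−4→G=1. Hits: 1.

2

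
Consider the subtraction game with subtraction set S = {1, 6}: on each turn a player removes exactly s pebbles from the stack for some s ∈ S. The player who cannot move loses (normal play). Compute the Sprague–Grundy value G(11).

0

n :  0  1  2  3  4  5  6  7  8  9 10 11
G :  0  1  0  1  0  1  2  0  1  0  1  0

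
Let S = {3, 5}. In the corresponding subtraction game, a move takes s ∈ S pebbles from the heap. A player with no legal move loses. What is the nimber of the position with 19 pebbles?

n :  0  1  2  3  4  5  6  7  8  9 10 11 12 13 14 15 16 17 18 19
G :  0  0  0  1  1  1  2  2  0  0  0  1  1  1  2  2  0  0  0  1

1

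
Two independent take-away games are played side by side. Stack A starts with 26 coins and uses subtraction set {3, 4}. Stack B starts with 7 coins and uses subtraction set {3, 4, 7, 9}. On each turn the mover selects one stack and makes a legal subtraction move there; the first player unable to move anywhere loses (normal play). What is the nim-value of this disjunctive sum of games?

3

Stack A, S = {3, 4}:
n :  0  1  2  3  4  5  6  7  8  9 10 11 12 13 14 15 16 17 18 19 20 21 22 23 24 25 26
G :  0  0  0  1  1  1  2  0  0  0  1  1  1  2  0  0  0  1  1  1  2  0  0  0  1  1  1
G_A(26) = 1.
Stack B, S = {3, 4, 7, 9}:
n : 0 1 2 3 4 5 6 7
G : 0 0 0 1 1 1 2 2
G_B(7) = 2.
Combined Grundy value = 1 ⊕ 2 = 3.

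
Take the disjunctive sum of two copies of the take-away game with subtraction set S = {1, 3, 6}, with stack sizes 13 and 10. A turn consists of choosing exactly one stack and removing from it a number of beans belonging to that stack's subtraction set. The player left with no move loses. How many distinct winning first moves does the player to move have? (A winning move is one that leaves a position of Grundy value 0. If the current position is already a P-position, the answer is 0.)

All stacks use S = {1, 3, 6}:
n :  0  1  2  3  4  5  6  7  8  9 10 11 12 13
G :  0  1  0  1  0  1  2  3  2  0  1  0  1  0
Stack A: G(13) = 0.
Stack B: G(10) = 1.
Combined Grundy value = 0 ⊕ 1 = 1.
A winning move leaves total XOR = 0, i.e. changes one component's Grundy value g to g ⊕ X where X is the current total.
Stack A: need g' = 0⊕1 = 1. Options: 13−1→G=1, 13−3→G=1, 13−6→G=3. Hits: 2.
Stack B: need g' = 1⊕1 = 0. Options: 10−1→G=0, 10−3→G=3, 10−6→G=0. Hits: 2.

4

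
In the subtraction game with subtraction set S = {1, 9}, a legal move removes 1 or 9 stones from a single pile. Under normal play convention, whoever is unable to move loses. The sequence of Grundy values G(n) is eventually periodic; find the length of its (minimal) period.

2

n :  0  1  2  3  4  5  6  7  8  9 10 11 12 13 14
G :  0  1  0  1  0  1  0  1  0  1  0  1  0  1  0
G(n+2) = G(n) holds for n = 0,…,8 (a full window of length max(S) = 9), so the sequence is purely periodic with period 2.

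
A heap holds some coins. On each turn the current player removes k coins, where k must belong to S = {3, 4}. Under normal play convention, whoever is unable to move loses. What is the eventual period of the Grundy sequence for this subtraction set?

n :  0  1  2  3  4  5  6  7  8  9 10 11 12 13 14 15
G :  0  0  0  1  1  1  2  0  0  0  1  1  1  2  0  0
G(n+7) = G(n) holds for n = 0,…,3 (a full window of length max(S) = 4), so the sequence is purely periodic with period 7.

7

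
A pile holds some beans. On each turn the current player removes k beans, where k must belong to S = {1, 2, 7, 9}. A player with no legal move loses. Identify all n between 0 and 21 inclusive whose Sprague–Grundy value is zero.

n :  0  1  2  3  4  5  6  7  8  9 10 11 12 13 14 15 16 17 18 19 20 21
G :  0  1  2  0  1  2  0  1  2  3  4  0  1  2  0  1  2  0  1  2  3  4
P-positions are exactly the n with G(n) = 0.

0, 3, 6, 11, 14, 17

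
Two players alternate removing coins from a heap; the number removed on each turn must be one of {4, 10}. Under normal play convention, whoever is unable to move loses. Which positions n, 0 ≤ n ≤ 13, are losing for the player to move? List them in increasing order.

0, 1, 2, 3, 8, 9

G(0) = 0
G(1) = mex{} = 0
G(2) = mex{} = 0
G(3) = mex{} = 0
G(4) = mex{0} = 1
G(5) = mex{0} = 1
G(6) = mex{0} = 1
G(7) = mex{0} = 1
G(8) = mex{1} = 0
G(9) = mex{1} = 0
G(10) = mex{1,0} = 2
G(11) = mex{1,0} = 2
G(12) = mex{0,0} = 1
G(13) = mex{0,0} = 1
P-positions are exactly the n with G(n) = 0.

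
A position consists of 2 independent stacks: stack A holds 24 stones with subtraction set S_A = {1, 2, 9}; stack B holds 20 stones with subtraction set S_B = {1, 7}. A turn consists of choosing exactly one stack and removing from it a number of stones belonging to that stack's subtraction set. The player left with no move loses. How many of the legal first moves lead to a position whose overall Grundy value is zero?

Stack A, S = {1, 2, 9}:
n :  0  1  2  3  4  5  6  7  8  9 10 11 12 13 14 15 16 17 18 19 20 21 22 23 24
G :  0  1  2  0  1  2  0  1  2  3  0  1  2  0  1  2  0  1  2  3  0  1  2  0  1
G_A(24) = 1.
Stack B, S = {1, 7}:
G(0) = 0
G(1) = mex{0} = 1
G(2) = mex{1} = 0
G(3) = mex{0} = 1
G(4) = mex{1} = 0
G(5) = mex{0} = 1
G(6) = mex{1} = 0
G(7) = mex{0,0} = 1
G(8) = mex{1,1} = 0
G(9) = mex{0,0} = 1
G(10) = mex{1,1} = 0
G(11) = mex{0,0} = 1
G(12) = mex{1,1} = 0
G(13) = mex{0,0} = 1
G(14) = mex{1,1} = 0
G(15) = mex{0,0} = 1
G(16) = mex{1,1} = 0
G(17) = mex{0,0} = 1
G(18) = mex{1,1} = 0
G(19) = mex{0,0} = 1
G(20) = mex{1,1} = 0
G_B(20) = 0.
Combined Grundy value = 1 ⊕ 0 = 1.
A winning move leaves total XOR = 0, i.e. changes one component's Grundy value g to g ⊕ X where X is the current total.
Stack A: need g' = 1⊕1 = 0. Options: 24−1→G=0, 24−2→G=2, 24−9→G=2. Hits: 1.
Stack B: need g' = 0⊕1 = 1. Options: 20−1→G=1, 20−7→G=1. Hits: 2.

3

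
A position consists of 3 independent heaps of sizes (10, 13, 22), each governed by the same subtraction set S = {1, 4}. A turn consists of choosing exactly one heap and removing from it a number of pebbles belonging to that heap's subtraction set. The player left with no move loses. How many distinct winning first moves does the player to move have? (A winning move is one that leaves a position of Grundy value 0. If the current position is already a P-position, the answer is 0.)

4

All heaps use S = {1, 4}:
G(0) = 0
G(1) = mex{0} = 1
G(2) = mex{1} = 0
G(3) = mex{0} = 1
G(4) = mex{1,0} = 2
G(5) = mex{2,1} = 0
G(6) = mex{0,0} = 1
G(7) = mex{1,1} = 0
G(8) = mex{0,2} = 1
G(9) = mex{1,0} = 2
G(10) = mex{2,1} = 0
G(11) = mex{0,0} = 1
G(12) = mex{1,1} = 0
G(13) = mex{0,2} = 1
G(14) = mex{1,0} = 2
G(15) = mex{2,1} = 0
G(16) = mex{0,0} = 1
G(17) = mex{1,1} = 0
G(18) = mex{0,2} = 1
G(19) = mex{1,0} = 2
G(20) = mex{2,1} = 0
G(21) = mex{0,0} = 1
G(22) = mex{1,1} = 0
Heap A: G(10) = 0.
Heap B: G(13) = 1.
Heap C: G(22) = 0.
Combined Grundy value = 0 ⊕ 1 ⊕ 0 = 1.
A winning move leaves total XOR = 0, i.e. changes one component's Grundy value g to g ⊕ X where X is the current total.
Heap A: need g' = 0⊕1 = 1. Options: 10−1→G=2, 10−4→G=1. Hits: 1.
Heap B: need g' = 1⊕1 = 0. Options: 13−1→G=0, 13−4→G=2. Hits: 1.
Heap C: need g' = 0⊕1 = 1. Options: 22−1→G=1, 22−4→G=1. Hits: 2.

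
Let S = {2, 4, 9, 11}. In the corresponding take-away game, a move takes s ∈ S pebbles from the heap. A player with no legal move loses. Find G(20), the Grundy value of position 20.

G(0) = 0
G(1) = mex{} = 0
G(2) = mex{0} = 1
G(3) = mex{0} = 1
G(4) = mex{1,0} = 2
G(5) = mex{1,0} = 2
G(6) = mex{2,1} = 0
G(7) = mex{2,1} = 0
G(8) = mex{0,2} = 1
G(9) = mex{0,2,0} = 1
G(10) = mex{1,0,0} = 2
G(11) = mex{1,0,1,0} = 2
G(12) = mex{2,1,1,0} = 3
G(13) = mex{2,1,2,1} = 0
G(14) = mex{3,2,2,1} = 0
G(15) = mex{0,2,0,2} = 1
G(16) = mex{0,3,0,2} = 1
G(17) = mex{1,0,1,0} = 2
G(18) = mex{1,0,1,0} = 2
G(19) = mex{2,1,2,1} = 0
G(20) = mex{2,1,2,1} = 0

0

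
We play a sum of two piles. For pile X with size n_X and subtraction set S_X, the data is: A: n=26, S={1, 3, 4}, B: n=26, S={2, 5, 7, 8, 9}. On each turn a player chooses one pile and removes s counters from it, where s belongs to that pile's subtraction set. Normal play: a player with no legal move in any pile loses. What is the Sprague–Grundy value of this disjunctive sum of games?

Pile A, S = {1, 3, 4}:
n :  0  1  2  3  4  5  6  7  8  9 10 11 12 13 14 15 16 17 18 19 20 21 22 23 24 25 26
G :  0  1  0  1  2  3  2  0  1  0  1  2  3  2  0  1  0  1  2  3  2  0  1  0  1  2  3
G_A(26) = 3.
Pile B, S = {2, 5, 7, 8, 9}:
G(0) = 0
G(1) = mex{} = 0
G(2) = mex{0} = 1
G(3) = mex{0} = 1
G(4) = mex{1} = 0
G(5) = mex{1,0} = 2
G(6) = mex{0,0} = 1
G(7) = mex{2,1,0} = 3
G(8) = mex{1,1,0,0} = 2
G(9) = mex{3,0,1,0,0} = 2
G(10) = mex{2,2,1,1,0} = 3
G(11) = mex{2,1,0,1,1} = 3
G(12) = mex{3,3,2,0,1} = 4
G(13) = mex{3,2,1,2,0} = 4
G(14) = mex{4,2,3,1,2} = 0
G(15) = mex{4,3,2,3,1} = 0
G(16) = mex{0,3,2,2,3} = 1
G(17) = mex{0,4,3,2,2} = 1
G(18) = mex{1,4,3,3,2} = 0
G(19) = mex{1,0,4,3,3} = 2
G(20) = mex{0,0,4,4,3} = 1
G(21) = mex{2,1,0,4,4} = 3
G(22) = mex{1,1,0,0,4} = 2
G(23) = mex{3,0,1,0,0} = 2
G(24) = mex{2,2,1,1,0} = 3
G(25) = mex{2,1,0,1,1} = 3
G(26) = mex{3,3,2,0,1} = 4
G_B(26) = 4.
Combined Grundy value = 3 ⊕ 4 = 7.

7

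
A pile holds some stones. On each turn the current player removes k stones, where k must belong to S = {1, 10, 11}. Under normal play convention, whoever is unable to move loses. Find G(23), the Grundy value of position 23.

G(0) = 0
G(1) = mex{0} = 1
G(2) = mex{1} = 0
G(3) = mex{0} = 1
G(4) = mex{1} = 0
G(5) = mex{0} = 1
G(6) = mex{1} = 0
G(7) = mex{0} = 1
G(8) = mex{1} = 0
G(9) = mex{0} = 1
G(10) = mex{1,0} = 2
G(11) = mex{2,1,0} = 3
G(12) = mex{3,0,1} = 2
G(13) = mex{2,1,0} = 3
G(14) = mex{3,0,1} = 2
G(15) = mex{2,1,0} = 3
G(16) = mex{3,0,1} = 2
G(17) = mex{2,1,0} = 3
G(18) = mex{3,0,1} = 2
G(19) = mex{2,1,0} = 3
G(20) = mex{3,2,1} = 0
G(21) = mex{0,3,2} = 1
G(22) = mex{1,2,3} = 0
G(23) = mex{0,3,2} = 1

1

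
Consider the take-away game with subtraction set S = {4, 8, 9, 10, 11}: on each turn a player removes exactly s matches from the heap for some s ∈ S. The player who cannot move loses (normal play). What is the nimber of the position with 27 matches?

3

G(0) = 0
G(1) = mex{} = 0
G(2) = mex{} = 0
G(3) = mex{} = 0
G(4) = mex{0} = 1
G(5) = mex{0} = 1
G(6) = mex{0} = 1
G(7) = mex{0} = 1
G(8) = mex{1,0} = 2
G(9) = mex{1,0,0} = 2
G(10) = mex{1,0,0,0} = 2
G(11) = mex{1,0,0,0,0} = 2
G(12) = mex{2,1,0,0,0} = 3
G(13) = mex{2,1,1,0,0} = 3
G(14) = mex{2,1,1,1,0} = 3
G(15) = mex{2,1,1,1,1} = 0
G(16) = mex{3,2,1,1,1} = 0
G(17) = mex{3,2,2,1,1} = 0
G(18) = mex{3,2,2,2,1} = 0
G(19) = mex{0,2,2,2,2} = 1
G(20) = mex{0,3,2,2,2} = 1
G(21) = mex{0,3,3,2,2} = 1
G(22) = mex{0,3,3,3,2} = 1
G(23) = mex{1,0,3,3,3} = 2
G(24) = mex{1,0,0,3,3} = 2
G(25) = mex{1,0,0,0,3} = 2
G(26) = mex{1,0,0,0,0} = 2
G(27) = mex{2,1,0,0,0} = 3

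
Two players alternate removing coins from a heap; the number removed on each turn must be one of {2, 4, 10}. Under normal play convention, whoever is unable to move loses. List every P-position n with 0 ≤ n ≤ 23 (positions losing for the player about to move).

n :  0  1  2  3  4  5  6  7  8  9 10 11 12 13 14 15 16 17 18 19 20 21 22 23
G :  0  0  1  1  2  2  0  0  1  1  2  2  0  0  1  1  2  2  0  0  1  1  2  2
P-positions are exactly the n with G(n) = 0.

0, 1, 6, 7, 12, 13, 18, 19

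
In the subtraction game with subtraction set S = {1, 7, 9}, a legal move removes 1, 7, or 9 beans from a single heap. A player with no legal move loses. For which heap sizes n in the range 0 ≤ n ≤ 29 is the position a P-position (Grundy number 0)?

G(0) = 0
G(1) = mex{0} = 1
G(2) = mex{1} = 0
G(3) = mex{0} = 1
G(4) = mex{1} = 0
G(5) = mex{0} = 1
G(6) = mex{1} = 0
G(7) = mex{0,0} = 1
G(8) = mex{1,1} = 0
G(9) = mex{0,0,0} = 1
G(10) = mex{1,1,1} = 0
G(11) = mex{0,0,0} = 1
G(12) = mex{1,1,1} = 0
G(13) = mex{0,0,0} = 1
G(14) = mex{1,1,1} = 0
G(15) = mex{0,0,0} = 1
G(16) = mex{1,1,1} = 0
G(17) = mex{0,0,0} = 1
G(18) = mex{1,1,1} = 0
G(19) = mex{0,0,0} = 1
G(20) = mex{1,1,1} = 0
G(21) = mex{0,0,0} = 1
G(22) = mex{1,1,1} = 0
G(23) = mex{0,0,0} = 1
G(24) = mex{1,1,1} = 0
G(25) = mex{0,0,0} = 1
G(26) = mex{1,1,1} = 0
G(27) = mex{0,0,0} = 1
G(28) = mex{1,1,1} = 0
G(29) = mex{0,0,0} = 1
P-positions are exactly the n with G(n) = 0.

0, 2, 4, 6, 8, 10, 12, 14, 16, 18, 20, 22, 24, 26, 28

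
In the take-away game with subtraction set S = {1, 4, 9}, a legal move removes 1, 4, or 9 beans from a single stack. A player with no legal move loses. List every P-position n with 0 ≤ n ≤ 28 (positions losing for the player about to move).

0, 2, 5, 7, 10, 12, 15, 17, 20, 22, 25, 27

n :  0  1  2  3  4  5  6  7  8  9 10 11 12 13 14 15 16 17 18 19 20 21 22 23 24 25 26 27 28
G :  0  1  0  1  2  0  1  0  1  2  0  1  0  1  2  0  1  0  1  2  0  1  0  1  2  0  1  0  1
P-positions are exactly the n with G(n) = 0.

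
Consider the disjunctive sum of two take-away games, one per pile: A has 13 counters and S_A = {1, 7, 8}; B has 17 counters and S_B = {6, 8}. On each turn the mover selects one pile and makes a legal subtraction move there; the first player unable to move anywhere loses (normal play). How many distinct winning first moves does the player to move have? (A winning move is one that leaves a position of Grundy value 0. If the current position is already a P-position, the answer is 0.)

1

Pile A, S = {1, 7, 8}:
n :  0  1  2  3  4  5  6  7  8  9 10 11 12 13
G :  0  1  0  1  0  1  0  1  2  3  2  3  2  3
G_A(13) = 3.
Pile B, S = {6, 8}:
n :  0  1  2  3  4  5  6  7  8  9 10 11 12 13 14 15 16 17
G :  0  0  0  0  0  0  1  1  1  1  1  1  2  2  0  0  0  0
G_B(17) = 0.
Combined Grundy value = 3 ⊕ 0 = 3.
A winning move leaves total XOR = 0, i.e. changes one component's Grundy value g to g ⊕ X where X is the current total.
Pile A: need g' = 3⊕3 = 0. Options: 13−1→G=2, 13−7→G=0, 13−8→G=1. Hits: 1.
Pile B: need g' = 0⊕3 = 3. Options: 17−6→G=1, 17−8→G=1. Hits: 0.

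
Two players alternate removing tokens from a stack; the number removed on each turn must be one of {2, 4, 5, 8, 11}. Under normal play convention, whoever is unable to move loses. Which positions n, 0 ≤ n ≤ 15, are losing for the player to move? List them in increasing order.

n :  0  1  2  3  4  5  6  7  8  9 10 11 12 13 14 15
G :  0  0  1  1  2  2  3  0  4  1  0  2  1  0  2  1
P-positions are exactly the n with G(n) = 0.

0, 1, 7, 10, 13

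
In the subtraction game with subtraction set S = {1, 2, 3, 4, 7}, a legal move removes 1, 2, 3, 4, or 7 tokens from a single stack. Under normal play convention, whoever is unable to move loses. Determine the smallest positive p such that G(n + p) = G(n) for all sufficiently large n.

n :  0  1  2  3  4  5  6  7  8  9 10 11 12 13 14
G :  0  1  2  3  4  0  1  2  3  4  0  1  2  3  4
G(n+5) = G(n) holds for n = 0,…,6 (a full window of length max(S) = 7), so the sequence is purely periodic with period 5.

5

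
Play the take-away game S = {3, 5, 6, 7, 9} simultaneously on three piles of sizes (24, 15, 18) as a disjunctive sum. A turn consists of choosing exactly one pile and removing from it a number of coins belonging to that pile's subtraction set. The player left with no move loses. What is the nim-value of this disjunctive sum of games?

3

All piles use S = {3, 5, 6, 7, 9}:
G(0) = 0
G(1) = mex{} = 0
G(2) = mex{} = 0
G(3) = mex{0} = 1
G(4) = mex{0} = 1
G(5) = mex{0,0} = 1
G(6) = mex{1,0,0} = 2
G(7) = mex{1,0,0,0} = 2
G(8) = mex{1,1,0,0} = 2
G(9) = mex{2,1,1,0,0} = 3
G(10) = mex{2,1,1,1,0} = 3
G(11) = mex{2,2,1,1,0} = 3
G(12) = mex{3,2,2,1,1} = 0
G(13) = mex{3,2,2,2,1} = 0
G(14) = mex{3,3,2,2,1} = 0
G(15) = mex{0,3,3,2,2} = 1
G(16) = mex{0,3,3,3,2} = 1
G(17) = mex{0,0,3,3,2} = 1
G(18) = mex{1,0,0,3,3} = 2
G(19) = mex{1,0,0,0,3} = 2
G(20) = mex{1,1,0,0,3} = 2
G(21) = mex{2,1,1,0,0} = 3
G(22) = mex{2,1,1,1,0} = 3
G(23) = mex{2,2,1,1,0} = 3
G(24) = mex{3,2,2,1,1} = 0
Pile A: G(24) = 0.
Pile B: G(15) = 1.
Pile C: G(18) = 2.
Combined Grundy value = 0 ⊕ 1 ⊕ 2 = 3.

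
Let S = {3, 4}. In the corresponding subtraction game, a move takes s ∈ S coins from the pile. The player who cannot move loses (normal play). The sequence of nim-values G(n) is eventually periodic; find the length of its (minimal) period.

7

G(0) = 0
G(1) = mex{} = 0
G(2) = mex{} = 0
G(3) = mex{0} = 1
G(4) = mex{0,0} = 1
G(5) = mex{0,0} = 1
G(6) = mex{1,0} = 2
G(7) = mex{1,1} = 0
G(8) = mex{1,1} = 0
G(9) = mex{2,1} = 0
G(10) = mex{0,2} = 1
G(11) = mex{0,0} = 1
G(12) = mex{0,0} = 1
G(13) = mex{1,0} = 2
G(14) = mex{1,1} = 0
G(15) = mex{1,1} = 0
G(n+7) = G(n) holds for n = 0,…,3 (a full window of length max(S) = 4), so the sequence is purely periodic with period 7.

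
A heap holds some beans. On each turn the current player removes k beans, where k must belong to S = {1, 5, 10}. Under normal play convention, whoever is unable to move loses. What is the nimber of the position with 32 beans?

0

n :  0  1  2  3  4  5  6  7  8  9 10 11 12 13 14 15 16 17 18 19 20 21 22 23 24 25 26 27 28 29 30 31 32
G :  0  1  0  1  0  1  0  1  0  1  2  3  2  3  2  0  1  0  1  0  1  0  1  0  1  2  3  2  3  2  0  1  0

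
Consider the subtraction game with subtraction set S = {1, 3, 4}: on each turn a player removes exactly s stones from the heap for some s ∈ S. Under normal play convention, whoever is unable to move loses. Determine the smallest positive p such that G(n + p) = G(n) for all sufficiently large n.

7

G(0) = 0
G(1) = mex{0} = 1
G(2) = mex{1} = 0
G(3) = mex{0,0} = 1
G(4) = mex{1,1,0} = 2
G(5) = mex{2,0,1} = 3
G(6) = mex{3,1,0} = 2
G(7) = mex{2,2,1} = 0
G(8) = mex{0,3,2} = 1
G(9) = mex{1,2,3} = 0
G(10) = mex{0,0,2} = 1
G(11) = mex{1,1,0} = 2
G(12) = mex{2,0,1} = 3
G(13) = mex{3,1,0} = 2
G(14) = mex{2,2,1} = 0
G(15) = mex{0,3,2} = 1
G(n+7) = G(n) holds for n = 0,…,3 (a full window of length max(S) = 4), so the sequence is purely periodic with period 7.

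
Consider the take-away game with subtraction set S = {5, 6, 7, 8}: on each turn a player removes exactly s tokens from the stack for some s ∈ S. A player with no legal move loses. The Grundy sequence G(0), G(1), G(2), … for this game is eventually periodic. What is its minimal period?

n :  0  1  2  3  4  5  6  7  8  9 10 11 12 13 14 15 16 17 18 19 20 21 22 23 24 25 26 27
G :  0  0  0  0  0  1  1  1  1  1  2  2  2  0  0  0  0  0  1  1  1  1  1  2  2  2  0  0
G(n+13) = G(n) holds for n = 0,…,7 (a full window of length max(S) = 8), so the sequence is purely periodic with period 13.

13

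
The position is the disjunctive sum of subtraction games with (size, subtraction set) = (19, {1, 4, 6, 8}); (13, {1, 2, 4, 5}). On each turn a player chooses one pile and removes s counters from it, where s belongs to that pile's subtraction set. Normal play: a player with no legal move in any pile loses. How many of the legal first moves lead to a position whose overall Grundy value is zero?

Pile A, S = {1, 4, 6, 8}:
G(0) = 0
G(1) = mex{0} = 1
G(2) = mex{1} = 0
G(3) = mex{0} = 1
G(4) = mex{1,0} = 2
G(5) = mex{2,1} = 0
G(6) = mex{0,0,0} = 1
G(7) = mex{1,1,1} = 0
G(8) = mex{0,2,0,0} = 1
G(9) = mex{1,0,1,1} = 2
G(10) = mex{2,1,2,0} = 3
G(11) = mex{3,0,0,1} = 2
G(12) = mex{2,1,1,2} = 0
G(13) = mex{0,2,0,0} = 1
G(14) = mex{1,3,1,1} = 0
G(15) = mex{0,2,2,0} = 1
G(16) = mex{1,0,3,1} = 2
G(17) = mex{2,1,2,2} = 0
G(18) = mex{0,0,0,3} = 1
G(19) = mex{1,1,1,2} = 0
G_A(19) = 0.
Pile B, S = {1, 2, 4, 5}:
n :  0  1  2  3  4  5  6  7  8  9 10 11 12 13
G :  0  1  2  0  1  2  0  1  2  0  1  2  0  1
G_B(13) = 1.
Combined Grundy value = 0 ⊕ 1 = 1.
A winning move leaves total XOR = 0, i.e. changes one component's Grundy value g to g ⊕ X where X is the current total.
Pile A: need g' = 0⊕1 = 1. Options: 19−1→G=1, 19−4→G=1, 19−6→G=1, 19−8→G=2. Hits: 3.
Pile B: need g' = 1⊕1 = 0. Options: 13−1→G=0, 13−2→G=2, 13−4→G=0, 13−5→G=2. Hits: 2.

5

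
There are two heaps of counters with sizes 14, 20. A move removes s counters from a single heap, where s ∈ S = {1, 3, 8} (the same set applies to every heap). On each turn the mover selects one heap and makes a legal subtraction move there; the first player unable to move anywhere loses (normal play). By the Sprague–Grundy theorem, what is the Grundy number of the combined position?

2

All heaps use S = {1, 3, 8}:
G(0) = 0
G(1) = mex{0} = 1
G(2) = mex{1} = 0
G(3) = mex{0,0} = 1
G(4) = mex{1,1} = 0
G(5) = mex{0,0} = 1
G(6) = mex{1,1} = 0
G(7) = mex{0,0} = 1
G(8) = mex{1,1,0} = 2
G(9) = mex{2,0,1} = 3
G(10) = mex{3,1,0} = 2
G(11) = mex{2,2,1} = 0
G(12) = mex{0,3,0} = 1
G(13) = mex{1,2,1} = 0
G(14) = mex{0,0,0} = 1
G(15) = mex{1,1,1} = 0
G(16) = mex{0,0,2} = 1
G(17) = mex{1,1,3} = 0
G(18) = mex{0,0,2} = 1
G(19) = mex{1,1,0} = 2
G(20) = mex{2,0,1} = 3
Heap A: G(14) = 1.
Heap B: G(20) = 3.
Combined Grundy value = 1 ⊕ 3 = 2.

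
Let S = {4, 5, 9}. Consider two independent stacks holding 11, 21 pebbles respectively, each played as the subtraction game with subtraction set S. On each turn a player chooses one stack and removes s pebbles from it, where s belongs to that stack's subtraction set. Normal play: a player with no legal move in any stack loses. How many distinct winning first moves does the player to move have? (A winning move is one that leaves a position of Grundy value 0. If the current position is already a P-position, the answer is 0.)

0

All stacks use S = {4, 5, 9}:
n :  0  1  2  3  4  5  6  7  8  9 10 11 12 13 14 15 16 17 18 19 20 21
G :  0  0  0  0  1  1  1  1  2  2  2  2  3  0  0  0  0  1  1  1  1  2
Stack A: G(11) = 2.
Stack B: G(21) = 2.
Combined Grundy value = 2 ⊕ 2 = 0.
A winning move leaves total XOR = 0, i.e. changes one component's Grundy value g to g ⊕ X where X is the current total.
Stack A: target g' = 2⊕0 = 2, but every legal move changes the Grundy value (mex property), so 0 moves.
Stack B: target g' = 2⊕0 = 2, but every legal move changes the Grundy value (mex property), so 0 moves.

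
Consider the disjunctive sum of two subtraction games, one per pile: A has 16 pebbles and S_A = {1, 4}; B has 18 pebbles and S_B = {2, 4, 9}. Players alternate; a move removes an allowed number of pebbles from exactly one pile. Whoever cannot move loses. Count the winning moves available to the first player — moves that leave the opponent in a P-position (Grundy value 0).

4

Pile A, S = {1, 4}:
G(0) = 0
G(1) = mex{0} = 1
G(2) = mex{1} = 0
G(3) = mex{0} = 1
G(4) = mex{1,0} = 2
G(5) = mex{2,1} = 0
G(6) = mex{0,0} = 1
G(7) = mex{1,1} = 0
G(8) = mex{0,2} = 1
G(9) = mex{1,0} = 2
G(10) = mex{2,1} = 0
G(11) = mex{0,0} = 1
G(12) = mex{1,1} = 0
G(13) = mex{0,2} = 1
G(14) = mex{1,0} = 2
G(15) = mex{2,1} = 0
G(16) = mex{0,0} = 1
G_A(16) = 1.
Pile B, S = {2, 4, 9}:
n :  0  1  2  3  4  5  6  7  8  9 10 11 12 13 14 15 16 17 18
G :  0  0  1  1  2  2  0  0  1  1  2  2  0  0  1  1  2  2  0
G_B(18) = 0.
Combined Grundy value = 1 ⊕ 0 = 1.
A winning move leaves total XOR = 0, i.e. changes one component's Grundy value g to g ⊕ X where X is the current total.
Pile A: need g' = 1⊕1 = 0. Options: 16−1→G=0, 16−4→G=0. Hits: 2.
Pile B: need g' = 0⊕1 = 1. Options: 18−2→G=2, 18−4→G=1, 18−9→G=1. Hits: 2.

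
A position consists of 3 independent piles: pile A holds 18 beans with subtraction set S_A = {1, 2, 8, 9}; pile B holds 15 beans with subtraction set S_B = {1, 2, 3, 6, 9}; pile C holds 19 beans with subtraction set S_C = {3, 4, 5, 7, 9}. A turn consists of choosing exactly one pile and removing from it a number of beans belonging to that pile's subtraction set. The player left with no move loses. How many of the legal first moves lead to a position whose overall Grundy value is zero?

4

Pile A, S = {1, 2, 8, 9}:
G(0) = 0
G(1) = mex{0} = 1
G(2) = mex{1,0} = 2
G(3) = mex{2,1} = 0
G(4) = mex{0,2} = 1
G(5) = mex{1,0} = 2
G(6) = mex{2,1} = 0
G(7) = mex{0,2} = 1
G(8) = mex{1,0,0} = 2
G(9) = mex{2,1,1,0} = 3
G(10) = mex{3,2,2,1} = 0
G(11) = mex{0,3,0,2} = 1
G(12) = mex{1,0,1,0} = 2
G(13) = mex{2,1,2,1} = 0
G(14) = mex{0,2,0,2} = 1
G(15) = mex{1,0,1,0} = 2
G(16) = mex{2,1,2,1} = 0
G(17) = mex{0,2,3,2} = 1
G(18) = mex{1,0,0,3} = 2
G_A(18) = 2.
Pile B, S = {1, 2, 3, 6, 9}:
G(0) = 0
G(1) = mex{0} = 1
G(2) = mex{1,0} = 2
G(3) = mex{2,1,0} = 3
G(4) = mex{3,2,1} = 0
G(5) = mex{0,3,2} = 1
G(6) = mex{1,0,3,0} = 2
G(7) = mex{2,1,0,1} = 3
G(8) = mex{3,2,1,2} = 0
G(9) = mex{0,3,2,3,0} = 1
G(10) = mex{1,0,3,0,1} = 2
G(11) = mex{2,1,0,1,2} = 3
G(12) = mex{3,2,1,2,3} = 0
G(13) = mex{0,3,2,3,0} = 1
G(14) = mex{1,0,3,0,1} = 2
G(15) = mex{2,1,0,1,2} = 3
G_B(15) = 3.
Pile C, S = {3, 4, 5, 7, 9}:
G(0) = 0
G(1) = mex{} = 0
G(2) = mex{} = 0
G(3) = mex{0} = 1
G(4) = mex{0,0} = 1
G(5) = mex{0,0,0} = 1
G(6) = mex{1,0,0} = 2
G(7) = mex{1,1,0,0} = 2
G(8) = mex{1,1,1,0} = 2
G(9) = mex{2,1,1,0,0} = 3
G(10) = mex{2,2,1,1,0} = 3
G(11) = mex{2,2,2,1,0} = 3
G(12) = mex{3,2,2,1,1} = 0
G(13) = mex{3,3,2,2,1} = 0
G(14) = mex{3,3,3,2,1} = 0
G(15) = mex{0,3,3,2,2} = 1
G(16) = mex{0,0,3,3,2} = 1
G(17) = mex{0,0,0,3,2} = 1
G(18) = mex{1,0,0,3,3} = 2
G(19) = mex{1,1,0,0,3} = 2
G_C(19) = 2.
Combined Grundy value = 2 ⊕ 3 ⊕ 2 = 3.
A winning move leaves total XOR = 0, i.e. changes one component's Grundy value g to g ⊕ X where X is the current total.
Pile A: need g' = 2⊕3 = 1. Options: 18−1→G=1, 18−2→G=0, 18−8→G=0, 18−9→G=3. Hits: 1.
Pile B: need g' = 3⊕3 = 0. Options: 15−1→G=2, 15−2→G=1, 15−3→G=0, 15−6→G=1, 15−9→G=2. Hits: 1.
Pile C: need g' = 2⊕3 = 1. Options: 19−3→G=1, 19−4→G=1, 19−5→G=0, 19−7→G=0, 19−9→G=3. Hits: 2.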